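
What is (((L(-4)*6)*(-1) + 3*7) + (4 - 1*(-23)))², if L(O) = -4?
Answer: 5184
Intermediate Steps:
(((L(-4)*6)*(-1) + 3*7) + (4 - 1*(-23)))² = ((-4*6*(-1) + 3*7) + (4 - 1*(-23)))² = ((-24*(-1) + 21) + (4 + 23))² = ((24 + 21) + 27)² = (45 + 27)² = 72² = 5184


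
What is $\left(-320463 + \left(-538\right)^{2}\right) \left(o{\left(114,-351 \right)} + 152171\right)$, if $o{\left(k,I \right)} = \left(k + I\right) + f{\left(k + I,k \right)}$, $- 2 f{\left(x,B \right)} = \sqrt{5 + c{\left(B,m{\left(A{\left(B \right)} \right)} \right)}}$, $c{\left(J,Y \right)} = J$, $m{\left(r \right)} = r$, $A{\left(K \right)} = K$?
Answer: $-4712840746 + \frac{31019 \sqrt{119}}{2} \approx -4.7127 \cdot 10^{9}$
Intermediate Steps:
$f{\left(x,B \right)} = - \frac{\sqrt{5 + B}}{2}$
$o{\left(k,I \right)} = I + k - \frac{\sqrt{5 + k}}{2}$ ($o{\left(k,I \right)} = \left(k + I\right) - \frac{\sqrt{5 + k}}{2} = \left(I + k\right) - \frac{\sqrt{5 + k}}{2} = I + k - \frac{\sqrt{5 + k}}{2}$)
$\left(-320463 + \left(-538\right)^{2}\right) \left(o{\left(114,-351 \right)} + 152171\right) = \left(-320463 + \left(-538\right)^{2}\right) \left(\left(-351 + 114 - \frac{\sqrt{5 + 114}}{2}\right) + 152171\right) = \left(-320463 + 289444\right) \left(\left(-351 + 114 - \frac{\sqrt{119}}{2}\right) + 152171\right) = - 31019 \left(\left(-237 - \frac{\sqrt{119}}{2}\right) + 152171\right) = - 31019 \left(151934 - \frac{\sqrt{119}}{2}\right) = -4712840746 + \frac{31019 \sqrt{119}}{2}$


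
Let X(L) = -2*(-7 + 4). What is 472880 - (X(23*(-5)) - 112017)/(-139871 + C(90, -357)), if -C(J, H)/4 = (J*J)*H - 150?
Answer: 5403850025531/11427529 ≈ 4.7288e+5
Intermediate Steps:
X(L) = 6 (X(L) = -2*(-3) = 6)
C(J, H) = 600 - 4*H*J**2 (C(J, H) = -4*((J*J)*H - 150) = -4*(J**2*H - 150) = -4*(H*J**2 - 150) = -4*(-150 + H*J**2) = 600 - 4*H*J**2)
472880 - (X(23*(-5)) - 112017)/(-139871 + C(90, -357)) = 472880 - (6 - 112017)/(-139871 + (600 - 4*(-357)*90**2)) = 472880 - (-112011)/(-139871 + (600 - 4*(-357)*8100)) = 472880 - (-112011)/(-139871 + (600 + 11566800)) = 472880 - (-112011)/(-139871 + 11567400) = 472880 - (-112011)/11427529 = 472880 - 1*(-112011/11427529) = 472880 + 112011/11427529 = 5403850025531/11427529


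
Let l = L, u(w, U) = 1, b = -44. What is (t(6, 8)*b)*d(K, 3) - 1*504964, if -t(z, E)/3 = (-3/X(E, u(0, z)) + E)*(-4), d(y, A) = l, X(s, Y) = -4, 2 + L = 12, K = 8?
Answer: -551164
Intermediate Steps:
L = 10 (L = -2 + 12 = 10)
l = 10
d(y, A) = 10
t(z, E) = 9 + 12*E (t(z, E) = -3*(-3/(-4) + E)*(-4) = -3*(-3*(-¼) + E)*(-4) = -3*(¾ + E)*(-4) = -3*(-3 - 4*E) = 9 + 12*E)
(t(6, 8)*b)*d(K, 3) - 1*504964 = ((9 + 12*8)*(-44))*10 - 1*504964 = ((9 + 96)*(-44))*10 - 504964 = (105*(-44))*10 - 504964 = -4620*10 - 504964 = -46200 - 504964 = -551164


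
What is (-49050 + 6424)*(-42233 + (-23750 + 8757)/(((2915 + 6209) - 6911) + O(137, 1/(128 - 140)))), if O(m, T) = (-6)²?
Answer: 4049342548260/2249 ≈ 1.8005e+9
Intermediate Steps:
O(m, T) = 36
(-49050 + 6424)*(-42233 + (-23750 + 8757)/(((2915 + 6209) - 6911) + O(137, 1/(128 - 140)))) = (-49050 + 6424)*(-42233 + (-23750 + 8757)/(((2915 + 6209) - 6911) + 36)) = -42626*(-42233 - 14993/((9124 - 6911) + 36)) = -42626*(-42233 - 14993/(2213 + 36)) = -42626*(-42233 - 14993/2249) = -42626*(-94997010/2249) = 4049342548260/2249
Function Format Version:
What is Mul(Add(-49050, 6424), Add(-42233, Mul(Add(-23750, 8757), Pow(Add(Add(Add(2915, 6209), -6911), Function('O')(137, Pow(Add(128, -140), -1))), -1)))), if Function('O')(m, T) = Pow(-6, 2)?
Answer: Rational(4049342548260, 2249) ≈ 1.8005e+9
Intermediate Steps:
Function('O')(m, T) = 36
Mul(Add(-49050, 6424), Add(-42233, Mul(Add(-23750, 8757), Pow(Add(Add(Add(2915, 6209), -6911), Function('O')(137, Pow(Add(128, -140), -1))), -1)))) = Mul(Add(-49050, 6424), Add(-42233, Mul(Add(-23750, 8757), Pow(Add(Add(Add(2915, 6209), -6911), 36), -1)))) = Mul(-42626, Add(-42233, Mul(-14993, Pow(Add(Add(9124, -6911), 36), -1)))) = Mul(-42626, Add(-42233, Mul(-14993, Pow(Add(2213, 36), -1)))) = Mul(-42626, Add(-42233, Mul(-14993, Pow(2249, -1)))) = Mul(-42626, Add(-42233, Mul(-14993, Rational(1, 2249)))) = Mul(-42626, Add(-42233, Rational(-14993, 2249))) = Mul(-42626, Rational(-94997010, 2249)) = Rational(4049342548260, 2249)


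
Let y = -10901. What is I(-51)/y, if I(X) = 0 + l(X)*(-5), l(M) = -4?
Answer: -20/10901 ≈ -0.0018347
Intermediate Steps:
I(X) = 20 (I(X) = 0 - 4*(-5) = 0 + 20 = 20)
I(-51)/y = 20/(-10901) = 20*(-1/10901) = -20/10901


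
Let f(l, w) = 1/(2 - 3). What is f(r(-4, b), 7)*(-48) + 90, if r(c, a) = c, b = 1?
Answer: 138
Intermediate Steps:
f(l, w) = -1 (f(l, w) = 1/(-1) = -1)
f(r(-4, b), 7)*(-48) + 90 = -1*(-48) + 90 = 48 + 90 = 138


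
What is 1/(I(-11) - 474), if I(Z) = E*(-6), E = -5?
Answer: -1/444 ≈ -0.0022523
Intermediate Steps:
I(Z) = 30 (I(Z) = -5*(-6) = 30)
1/(I(-11) - 474) = 1/(30 - 474) = 1/(-444) = -1/444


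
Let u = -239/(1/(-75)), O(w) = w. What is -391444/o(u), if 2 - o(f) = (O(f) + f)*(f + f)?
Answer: 195722/642611249 ≈ 0.00030457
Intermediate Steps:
u = 17925 (u = -239/(-1/75) = -239*(-75) = 17925)
o(f) = 2 - 4*f² (o(f) = 2 - (f + f)*(f + f) = 2 - 2*f*2*f = 2 - 4*f²)
-391444/o(u) = -391444/(2 - 4*17925²) = -391444/(2 - 4*321305625) = -391444/(2 - 1285222500) = -391444/(-1285222498) = -391444*(-1/1285222498) = 195722/642611249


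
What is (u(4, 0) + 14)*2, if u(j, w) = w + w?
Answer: 28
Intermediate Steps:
u(j, w) = 2*w
(u(4, 0) + 14)*2 = (2*0 + 14)*2 = (0 + 14)*2 = 14*2 = 28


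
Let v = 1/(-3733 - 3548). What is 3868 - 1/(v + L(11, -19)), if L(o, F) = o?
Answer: 309780839/80090 ≈ 3867.9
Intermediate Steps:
v = -1/7281 (v = 1/(-7281) = -1/7281 ≈ -0.00013734)
3868 - 1/(v + L(11, -19)) = 3868 - 1/(-1/7281 + 11) = 3868 - 1/80090/7281 = 3868 - 1*7281/80090 = 3868 - 7281/80090 = 309780839/80090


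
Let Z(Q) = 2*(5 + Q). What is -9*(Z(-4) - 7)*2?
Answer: 90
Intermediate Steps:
Z(Q) = 10 + 2*Q
-9*(Z(-4) - 7)*2 = -9*((10 + 2*(-4)) - 7)*2 = -9*((10 - 8) - 7)*2 = -9*(2 - 7)*2 = -(-45)*2 = -9*(-10) = 90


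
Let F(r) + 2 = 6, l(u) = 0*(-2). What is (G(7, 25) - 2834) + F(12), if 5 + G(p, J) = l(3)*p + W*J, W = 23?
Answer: -2260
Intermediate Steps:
l(u) = 0
G(p, J) = -5 + 23*J (G(p, J) = -5 + (0*p + 23*J) = -5 + (0 + 23*J) = -5 + 23*J)
F(r) = 4 (F(r) = -2 + 6 = 4)
(G(7, 25) - 2834) + F(12) = ((-5 + 23*25) - 2834) + 4 = ((-5 + 575) - 2834) + 4 = (570 - 2834) + 4 = -2264 + 4 = -2260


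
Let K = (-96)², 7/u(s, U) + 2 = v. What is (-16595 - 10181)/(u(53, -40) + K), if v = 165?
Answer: -4364488/1502215 ≈ -2.9054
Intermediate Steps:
u(s, U) = 7/163 (u(s, U) = 7/(-2 + 165) = 7/163)
K = 9216
(-16595 - 10181)/(u(53, -40) + K) = (-16595 - 10181)/(7/163 + 9216) = -26776/1502215/163 = -26776*163/1502215 = -4364488/1502215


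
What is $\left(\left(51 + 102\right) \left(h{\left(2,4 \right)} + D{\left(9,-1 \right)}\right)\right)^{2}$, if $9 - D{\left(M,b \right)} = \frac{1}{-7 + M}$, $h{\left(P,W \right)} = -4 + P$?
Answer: $\frac{3956121}{4} \approx 9.8903 \cdot 10^{5}$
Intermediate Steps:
$D{\left(M,b \right)} = 9 - \frac{1}{-7 + M}$
$\left(\left(51 + 102\right) \left(h{\left(2,4 \right)} + D{\left(9,-1 \right)}\right)\right)^{2} = \left(\left(51 + 102\right) \left(\left(-4 + 2\right) + \frac{-64 + 9 \cdot 9}{-7 + 9}\right)\right)^{2} = \left(153 \left(-2 + \frac{-64 + 81}{2}\right)\right)^{2} = \left(153 \left(-2 + \frac{1}{2} \cdot 17\right)\right)^{2} = \left(153 \left(-2 + \frac{17}{2}\right)\right)^{2} = \left(153 \cdot \frac{13}{2}\right)^{2} = \left(\frac{1989}{2}\right)^{2} = \frac{3956121}{4}$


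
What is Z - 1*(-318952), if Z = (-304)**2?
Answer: 411368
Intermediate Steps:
Z = 92416
Z - 1*(-318952) = 92416 - 1*(-318952) = 92416 + 318952 = 411368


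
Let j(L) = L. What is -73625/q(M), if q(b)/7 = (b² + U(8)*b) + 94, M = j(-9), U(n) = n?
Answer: -73625/721 ≈ -102.12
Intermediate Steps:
M = -9
q(b) = 658 + 7*b² + 56*b (q(b) = 7*((b² + 8*b) + 94) = 7*(94 + b² + 8*b) = 658 + 7*b² + 56*b)
-73625/q(M) = -73625/(658 + 7*(-9)² + 56*(-9)) = -73625/(658 + 7*81 - 504) = -73625/(658 + 567 - 504) = -73625/721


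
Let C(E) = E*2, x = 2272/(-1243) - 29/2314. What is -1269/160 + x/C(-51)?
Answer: -30954652123/3911770720 ≈ -7.9132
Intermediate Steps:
x = -5293455/2876302 (x = 2272*(-1/1243) - 29*1/2314 = -2272/1243 - 29/2314 = -5293455/2876302 ≈ -1.8404)
C(E) = 2*E
-1269/160 + x/C(-51) = -1269/160 - 5293455/(2876302*(2*(-51))) = -1269*1/160 - 5293455/2876302/(-102) = -1269/160 - 5293455/2876302*(-1/102) = -1269/160 + 1764485/97794268 = -30954652123/3911770720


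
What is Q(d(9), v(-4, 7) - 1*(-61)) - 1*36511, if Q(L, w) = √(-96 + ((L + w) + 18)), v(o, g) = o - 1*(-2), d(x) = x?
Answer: -36511 + I*√10 ≈ -36511.0 + 3.1623*I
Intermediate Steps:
v(o, g) = 2 + o (v(o, g) = o + 2 = 2 + o)
Q(L, w) = √(-78 + L + w) (Q(L, w) = √(-96 + (18 + L + w)) = √(-78 + L + w))
Q(d(9), v(-4, 7) - 1*(-61)) - 1*36511 = √(-78 + 9 + ((2 - 4) - 1*(-61))) - 1*36511 = √(-78 + 9 + (-2 + 61)) - 36511 = √(-78 + 9 + 59) - 36511 = √(-10) - 36511 = I*√10 - 36511 = -36511 + I*√10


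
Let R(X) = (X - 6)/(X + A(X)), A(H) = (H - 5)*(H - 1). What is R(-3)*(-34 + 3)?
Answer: 279/29 ≈ 9.6207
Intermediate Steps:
A(H) = (-1 + H)*(-5 + H) (A(H) = (-5 + H)*(-1 + H) = (-1 + H)*(-5 + H))
R(X) = (-6 + X)/(5 + X² - 5*X) (R(X) = (X - 6)/(X + (5 + X² - 6*X)) = (-6 + X)/(5 + X² - 5*X))
R(-3)*(-34 + 3) = ((-6 - 3)/(5 + (-3)² - 5*(-3)))*(-34 + 3) = (-9/(5 + 9 + 15))*(-31) = (-9/29)*(-31) = ((1/29)*(-9))*(-31) = -9/29*(-31) = 279/29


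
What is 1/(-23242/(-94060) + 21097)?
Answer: 47030/992203531 ≈ 4.7400e-5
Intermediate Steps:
1/(-23242/(-94060) + 21097) = 1/(-23242*(-1/94060) + 21097) = 1/(11621/47030 + 21097) = 1/(992203531/47030) = 47030/992203531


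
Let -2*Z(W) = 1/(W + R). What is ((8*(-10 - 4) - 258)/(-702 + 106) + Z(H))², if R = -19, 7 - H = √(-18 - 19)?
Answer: (-2172918*I + 438265*√37)/(44402*(-107*I + 24*√37)) ≈ 0.42737 - 0.021977*I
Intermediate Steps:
H = 7 - I*√37 (H = 7 - √(-18 - 19) = 7 - √(-37) = 7 - I*√37 ≈ 7.0 - 6.0828*I)
Z(W) = -1/(2*(-19 + W)) (Z(W) = -1/(2*(W - 19)) = -1/(2*(-19 + W)))
((8*(-10 - 4) - 258)/(-702 + 106) + Z(H))² = ((8*(-10 - 4) - 258)/(-702 + 106) - 1/(-38 + 2*(7 - I*√37)))² = ((8*(-14) - 258)/(-596) - 1/(-38 + (14 - 2*I*√37)))² = ((-112 - 258)*(-1/596) - 1/(-24 - 2*I*√37))² = (-370*(-1/596) - 1/(-24 - 2*I*√37))² = (185/298 - 1/(-24 - 2*I*√37))²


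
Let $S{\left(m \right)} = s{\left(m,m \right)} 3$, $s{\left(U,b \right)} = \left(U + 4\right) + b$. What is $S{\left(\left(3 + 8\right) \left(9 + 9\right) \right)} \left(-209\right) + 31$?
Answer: $-250769$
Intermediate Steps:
$s{\left(U,b \right)} = 4 + U + b$ ($s{\left(U,b \right)} = \left(4 + U\right) + b = 4 + U + b$)
$S{\left(m \right)} = 12 + 6 m$ ($S{\left(m \right)} = \left(4 + m + m\right) 3 = \left(4 + 2 m\right) 3 = 12 + 6 m$)
$S{\left(\left(3 + 8\right) \left(9 + 9\right) \right)} \left(-209\right) + 31 = \left(12 + 6 \left(3 + 8\right) \left(9 + 9\right)\right) \left(-209\right) + 31 = \left(12 + 6 \cdot 11 \cdot 18\right) \left(-209\right) + 31 = \left(12 + 6 \cdot 198\right) \left(-209\right) + 31 = \left(12 + 1188\right) \left(-209\right) + 31 = 1200 \left(-209\right) + 31 = -250800 + 31 = -250769$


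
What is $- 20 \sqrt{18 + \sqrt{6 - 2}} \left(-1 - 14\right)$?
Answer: $600 \sqrt{5} \approx 1341.6$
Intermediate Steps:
$- 20 \sqrt{18 + \sqrt{6 - 2}} \left(-1 - 14\right) = - 20 \sqrt{18 + \sqrt{4}} \left(-1 - 14\right) = - 20 \sqrt{18 + 2} \left(-15\right) = - 20 \sqrt{20} \left(-15\right) = - 20 \cdot 2 \sqrt{5} \left(-15\right) = - 40 \sqrt{5} \left(-15\right) = 600 \sqrt{5}$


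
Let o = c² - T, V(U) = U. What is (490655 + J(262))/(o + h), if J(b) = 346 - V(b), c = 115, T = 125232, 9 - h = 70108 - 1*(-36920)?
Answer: -490739/219026 ≈ -2.2406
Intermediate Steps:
h = -107019 (h = 9 - (70108 - 1*(-36920)) = 9 - (70108 + 36920) = 9 - 1*107028 = 9 - 107028 = -107019)
o = -112007 (o = 115² - 1*125232 = 13225 - 125232 = -112007)
J(b) = 346 - b
(490655 + J(262))/(o + h) = (490655 + (346 - 1*262))/(-112007 - 107019) = (490655 + (346 - 262))/(-219026) = (490655 + 84)*(-1/219026) = 490739*(-1/219026) = -490739/219026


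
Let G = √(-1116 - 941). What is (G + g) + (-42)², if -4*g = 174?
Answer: 3441/2 + 11*I*√17 ≈ 1720.5 + 45.354*I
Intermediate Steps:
g = -87/2 (g = -¼*174 = -87/2 ≈ -43.500)
G = 11*I*√17 (G = √(-2057) = 11*I*√17 ≈ 45.354*I)
(G + g) + (-42)² = (11*I*√17 - 87/2) + (-42)² = (-87/2 + 11*I*√17) + 1764 = 3441/2 + 11*I*√17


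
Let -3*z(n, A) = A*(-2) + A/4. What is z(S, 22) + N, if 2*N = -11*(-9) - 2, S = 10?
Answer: 184/3 ≈ 61.333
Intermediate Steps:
z(n, A) = 7*A/12 (z(n, A) = -(A*(-2) + A/4)/3 = -(-2*A + A*(1/4))/3 = -(-2*A + A/4)/3 = -(-7)*A/12 = 7*A/12)
N = 97/2 (N = (-11*(-9) - 2)/2 = (99 - 2)/2 = (1/2)*97 = 97/2 ≈ 48.500)
z(S, 22) + N = (7/12)*22 + 97/2 = 77/6 + 97/2 = 184/3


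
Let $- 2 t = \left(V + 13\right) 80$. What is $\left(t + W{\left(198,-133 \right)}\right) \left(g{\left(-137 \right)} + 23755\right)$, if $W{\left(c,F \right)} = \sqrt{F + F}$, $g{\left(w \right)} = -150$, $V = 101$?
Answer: $-107638800 + 23605 i \sqrt{266} \approx -1.0764 \cdot 10^{8} + 3.8499 \cdot 10^{5} i$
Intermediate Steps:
$W{\left(c,F \right)} = \sqrt{2} \sqrt{F}$ ($W{\left(c,F \right)} = \sqrt{2 F} = \sqrt{2} \sqrt{F}$)
$t = -4560$ ($t = - \frac{\left(101 + 13\right) 80}{2} = - \frac{114 \cdot 80}{2} = \left(- \frac{1}{2}\right) 9120 = -4560$)
$\left(t + W{\left(198,-133 \right)}\right) \left(g{\left(-137 \right)} + 23755\right) = \left(-4560 + \sqrt{2} \sqrt{-133}\right) \left(-150 + 23755\right) = \left(-4560 + \sqrt{2} i \sqrt{133}\right) 23605 = \left(-4560 + i \sqrt{266}\right) 23605 = -107638800 + 23605 i \sqrt{266}$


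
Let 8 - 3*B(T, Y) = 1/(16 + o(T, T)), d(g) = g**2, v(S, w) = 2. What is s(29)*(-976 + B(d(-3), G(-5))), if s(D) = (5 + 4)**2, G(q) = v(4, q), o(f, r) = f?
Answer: -1971027/25 ≈ -78841.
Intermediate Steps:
G(q) = 2
B(T, Y) = 8/3 - 1/(3*(16 + T))
s(D) = 81 (s(D) = 9**2 = 81)
s(29)*(-976 + B(d(-3), G(-5))) = 81*(-976 + (127 + 8*(-3)**2)/(3*(16 + (-3)**2))) = 81*(-976 + (127 + 8*9)/(3*(16 + 9))) = 81*(-976 + (1/3)*(127 + 72)/25) = 81*(-976 + (1/3)*(1/25)*199) = 81*(-976 + 199/75) = 81*(-73001/75) = -1971027/25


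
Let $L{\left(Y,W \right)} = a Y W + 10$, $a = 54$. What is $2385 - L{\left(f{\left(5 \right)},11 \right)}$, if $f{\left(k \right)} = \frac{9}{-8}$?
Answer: $\frac{12173}{4} \approx 3043.3$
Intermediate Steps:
$f{\left(k \right)} = - \frac{9}{8}$ ($f{\left(k \right)} = 9 \left(- \frac{1}{8}\right) = - \frac{9}{8}$)
$L{\left(Y,W \right)} = 10 + 54 W Y$ ($L{\left(Y,W \right)} = 54 Y W + 10 = 54 W Y + 10 = 10 + 54 W Y$)
$2385 - L{\left(f{\left(5 \right)},11 \right)} = 2385 - \left(10 + 54 \cdot 11 \left(- \frac{9}{8}\right)\right) = 2385 - \left(10 - \frac{2673}{4}\right) = 2385 - - \frac{2633}{4} = 2385 + \frac{2633}{4} = \frac{12173}{4}$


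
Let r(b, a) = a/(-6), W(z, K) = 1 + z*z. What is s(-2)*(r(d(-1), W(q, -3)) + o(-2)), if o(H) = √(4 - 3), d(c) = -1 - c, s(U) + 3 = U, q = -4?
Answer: 55/6 ≈ 9.1667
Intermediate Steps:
s(U) = -3 + U
W(z, K) = 1 + z²
r(b, a) = -a/6 (r(b, a) = a*(-⅙) = -a/6)
o(H) = 1 (o(H) = √1 = 1)
s(-2)*(r(d(-1), W(q, -3)) + o(-2)) = (-3 - 2)*(-(1 + (-4)²)/6 + 1) = -5*(-(1 + 16)/6 + 1) = -5*(-⅙*17 + 1) = -5*(-17/6 + 1) = -5*(-11/6) = 55/6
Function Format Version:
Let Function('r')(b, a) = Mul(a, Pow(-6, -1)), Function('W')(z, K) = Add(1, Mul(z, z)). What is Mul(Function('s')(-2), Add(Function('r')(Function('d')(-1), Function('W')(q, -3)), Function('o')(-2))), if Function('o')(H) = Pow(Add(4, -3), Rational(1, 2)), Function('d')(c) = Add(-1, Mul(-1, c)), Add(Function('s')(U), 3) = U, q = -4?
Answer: Rational(55, 6) ≈ 9.1667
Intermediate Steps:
Function('s')(U) = Add(-3, U)
Function('W')(z, K) = Add(1, Pow(z, 2))
Function('r')(b, a) = Mul(Rational(-1, 6), a) (Function('r')(b, a) = Mul(a, Rational(-1, 6)) = Mul(Rational(-1, 6), a))
Function('o')(H) = 1 (Function('o')(H) = Pow(1, Rational(1, 2)) = 1)
Mul(Function('s')(-2), Add(Function('r')(Function('d')(-1), Function('W')(q, -3)), Function('o')(-2))) = Mul(Add(-3, -2), Add(Mul(Rational(-1, 6), Add(1, Pow(-4, 2))), 1)) = Mul(-5, Add(Mul(Rational(-1, 6), Add(1, 16)), 1)) = Mul(-5, Add(Mul(Rational(-1, 6), 17), 1)) = Mul(-5, Add(Rational(-17, 6), 1)) = Mul(-5, Rational(-11, 6)) = Rational(55, 6)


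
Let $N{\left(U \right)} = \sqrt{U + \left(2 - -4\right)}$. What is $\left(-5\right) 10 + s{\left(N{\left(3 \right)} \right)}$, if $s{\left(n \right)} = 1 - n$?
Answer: $-52$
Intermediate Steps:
$N{\left(U \right)} = \sqrt{6 + U}$ ($N{\left(U \right)} = \sqrt{U + \left(2 + 4\right)} = \sqrt{U + 6} = \sqrt{6 + U}$)
$\left(-5\right) 10 + s{\left(N{\left(3 \right)} \right)} = \left(-5\right) 10 + \left(1 - \sqrt{6 + 3}\right) = -50 + \left(1 - \sqrt{9}\right) = -50 + \left(1 - 3\right) = -50 - 2 = -52$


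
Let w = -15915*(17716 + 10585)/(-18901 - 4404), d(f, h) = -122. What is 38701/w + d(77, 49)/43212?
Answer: 33264197459/16635157994 ≈ 1.9996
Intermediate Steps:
w = 90082083/4661 (w = -15915/((-23305/28301)) = -15915/((-23305*1/28301)) = -15915/(-23305/28301) = -15915*(-28301/23305) = 90082083/4661 ≈ 19327.)
38701/w + d(77, 49)/43212 = 38701/(90082083/4661) - 122/43212 = 38701*(4661/90082083) - 122*1/43212 = 13875797/6929391 - 61/21606 = 33264197459/16635157994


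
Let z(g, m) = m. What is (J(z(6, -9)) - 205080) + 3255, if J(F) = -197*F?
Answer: -200052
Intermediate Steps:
(J(z(6, -9)) - 205080) + 3255 = (-197*(-9) - 205080) + 3255 = (1773 - 205080) + 3255 = -203307 + 3255 = -200052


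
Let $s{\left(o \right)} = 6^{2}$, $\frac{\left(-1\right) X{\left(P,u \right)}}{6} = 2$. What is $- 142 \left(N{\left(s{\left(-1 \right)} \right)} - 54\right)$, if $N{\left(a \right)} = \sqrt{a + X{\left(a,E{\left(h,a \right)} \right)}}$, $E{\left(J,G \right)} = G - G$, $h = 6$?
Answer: $7668 - 284 \sqrt{6} \approx 6972.3$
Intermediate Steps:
$E{\left(J,G \right)} = 0$
$X{\left(P,u \right)} = -12$ ($X{\left(P,u \right)} = \left(-6\right) 2 = -12$)
$s{\left(o \right)} = 36$
$N{\left(a \right)} = \sqrt{-12 + a}$ ($N{\left(a \right)} = \sqrt{a - 12} = \sqrt{-12 + a}$)
$- 142 \left(N{\left(s{\left(-1 \right)} \right)} - 54\right) = - 142 \left(\sqrt{-12 + 36} - 54\right) = - 142 \left(\sqrt{24} - 54\right) = - 142 \left(2 \sqrt{6} - 54\right) = - 142 \left(-54 + 2 \sqrt{6}\right) = 7668 - 284 \sqrt{6}$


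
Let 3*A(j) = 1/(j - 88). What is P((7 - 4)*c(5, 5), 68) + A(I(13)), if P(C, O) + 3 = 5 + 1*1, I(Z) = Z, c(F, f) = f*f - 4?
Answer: 674/225 ≈ 2.9956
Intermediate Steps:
c(F, f) = -4 + f² (c(F, f) = f² - 4 = -4 + f²)
A(j) = 1/(3*(-88 + j)) (A(j) = 1/(3*(j - 88)) = 1/(3*(-88 + j)))
P(C, O) = 3 (P(C, O) = -3 + (5 + 1*1) = -3 + (5 + 1) = -3 + 6 = 3)
P((7 - 4)*c(5, 5), 68) + A(I(13)) = 3 + 1/(3*(-88 + 13)) = 3 + (⅓)/(-75) = 3 + (⅓)*(-1/75) = 3 - 1/225 = 674/225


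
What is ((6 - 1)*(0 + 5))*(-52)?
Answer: -1300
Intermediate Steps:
((6 - 1)*(0 + 5))*(-52) = (5*5)*(-52) = 25*(-52) = -1300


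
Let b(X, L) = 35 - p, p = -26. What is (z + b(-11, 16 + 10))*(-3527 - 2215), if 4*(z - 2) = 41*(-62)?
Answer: 3287295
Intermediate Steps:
b(X, L) = 61 (b(X, L) = 35 - 1*(-26) = 35 + 26 = 61)
z = -1267/2 (z = 2 + (41*(-62))/4 = 2 + (1/4)*(-2542) = 2 - 1271/2 = -1267/2 ≈ -633.50)
(z + b(-11, 16 + 10))*(-3527 - 2215) = (-1267/2 + 61)*(-3527 - 2215) = -1145/2*(-5742) = 3287295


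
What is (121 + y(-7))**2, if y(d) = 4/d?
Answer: 710649/49 ≈ 14503.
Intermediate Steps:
(121 + y(-7))**2 = (121 + 4/(-7))**2 = (121 + 4*(-1/7))**2 = (121 - 4/7)**2 = (843/7)**2 = 710649/49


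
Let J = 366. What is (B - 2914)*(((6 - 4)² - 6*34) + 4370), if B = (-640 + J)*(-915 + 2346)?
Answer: -1647183360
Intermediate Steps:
B = -392094 (B = (-640 + 366)*(-915 + 2346) = -274*1431 = -392094)
(B - 2914)*(((6 - 4)² - 6*34) + 4370) = (-392094 - 2914)*(((6 - 4)² - 6*34) + 4370) = -395008*((2² - 204) + 4370) = -395008*((4 - 204) + 4370) = -395008*(-200 + 4370) = -395008*4170 = -1647183360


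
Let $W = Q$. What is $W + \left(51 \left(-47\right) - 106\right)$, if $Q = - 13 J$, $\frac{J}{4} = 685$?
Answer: $-38123$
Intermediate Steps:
$J = 2740$ ($J = 4 \cdot 685 = 2740$)
$Q = -35620$ ($Q = \left(-13\right) 2740 = -35620$)
$W = -35620$
$W + \left(51 \left(-47\right) - 106\right) = -35620 + \left(51 \left(-47\right) - 106\right) = -35620 - 2503 = -38123$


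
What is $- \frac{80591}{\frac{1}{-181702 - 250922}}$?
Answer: $34865600784$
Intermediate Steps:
$- \frac{80591}{\frac{1}{-181702 - 250922}} = - \frac{80591}{\frac{1}{-432624}} = - \frac{80591}{- \frac{1}{432624}} = \left(-80591\right) \left(-432624\right) = 34865600784$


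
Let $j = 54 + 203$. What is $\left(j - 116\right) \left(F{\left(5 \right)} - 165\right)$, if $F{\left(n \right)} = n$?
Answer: $-22560$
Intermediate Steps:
$j = 257$
$\left(j - 116\right) \left(F{\left(5 \right)} - 165\right) = \left(257 - 116\right) \left(5 - 165\right) = 141 \left(-160\right) = -22560$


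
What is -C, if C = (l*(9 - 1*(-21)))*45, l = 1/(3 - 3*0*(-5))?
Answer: -450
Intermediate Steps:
l = 1/3 (l = 1/(3 - 0*(-5)) = 1/(3 - 1*0) = 1/(3 + 0) = 1/3 ≈ 0.33333)
C = 450 (C = ((9 - 1*(-21))/3)*45 = ((9 + 21)/3)*45 = ((1/3)*30)*45 = 10*45 = 450)
-C = -1*450 = -450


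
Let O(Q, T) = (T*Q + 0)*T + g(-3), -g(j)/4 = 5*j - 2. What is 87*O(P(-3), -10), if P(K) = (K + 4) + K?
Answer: -11484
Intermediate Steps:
P(K) = 4 + 2*K (P(K) = (4 + K) + K = 4 + 2*K)
g(j) = 8 - 20*j (g(j) = -4*(5*j - 2) = -4*(-2 + 5*j) = 8 - 20*j)
O(Q, T) = 68 + Q*T² (O(Q, T) = (T*Q + 0)*T + (8 - 20*(-3)) = (Q*T + 0)*T + (8 + 60) = (Q*T)*T + 68 = Q*T² + 68 = 68 + Q*T²)
87*O(P(-3), -10) = 87*(68 + (4 + 2*(-3))*(-10)²) = 87*(68 + (4 - 6)*100) = 87*(68 - 2*100) = 87*(68 - 200) = 87*(-132) = -11484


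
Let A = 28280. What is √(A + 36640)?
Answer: 2*√16230 ≈ 254.79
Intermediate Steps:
√(A + 36640) = √(28280 + 36640) = √64920 = 2*√16230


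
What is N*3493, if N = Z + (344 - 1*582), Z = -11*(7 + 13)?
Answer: -1599794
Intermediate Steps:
Z = -220 (Z = -11*20 = -220)
N = -458 (N = -220 + (344 - 1*582) = -220 + (344 - 582) = -220 - 238 = -458)
N*3493 = -458*3493 = -1599794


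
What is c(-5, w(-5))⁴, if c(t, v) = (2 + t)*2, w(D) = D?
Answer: 1296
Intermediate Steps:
c(t, v) = 4 + 2*t
c(-5, w(-5))⁴ = (4 + 2*(-5))⁴ = (4 - 10)⁴ = (-6)⁴ = 1296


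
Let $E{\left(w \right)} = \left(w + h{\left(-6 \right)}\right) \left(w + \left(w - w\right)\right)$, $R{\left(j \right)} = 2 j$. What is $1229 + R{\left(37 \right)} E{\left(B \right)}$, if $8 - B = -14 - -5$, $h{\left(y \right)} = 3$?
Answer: $26389$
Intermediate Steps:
$B = 17$ ($B = 8 - \left(-14 - -5\right) = 8 - \left(-14 + 5\right) = 8 - -9 = 8 + 9 = 17$)
$E{\left(w \right)} = w \left(3 + w\right)$ ($E{\left(w \right)} = \left(w + 3\right) \left(w + \left(w - w\right)\right) = \left(3 + w\right) \left(w + 0\right) = \left(3 + w\right) w = w \left(3 + w\right)$)
$1229 + R{\left(37 \right)} E{\left(B \right)} = 1229 + 2 \cdot 37 \cdot 17 \left(3 + 17\right) = 1229 + 74 \cdot 17 \cdot 20 = 1229 + 74 \cdot 340 = 1229 + 25160 = 26389$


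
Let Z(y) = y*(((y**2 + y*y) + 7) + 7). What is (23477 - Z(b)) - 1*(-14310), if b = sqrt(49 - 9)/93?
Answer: 37787 - 242332*sqrt(10)/804357 ≈ 37786.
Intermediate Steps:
b = 2*sqrt(10)/93 (b = sqrt(40)*(1/93) = (2*sqrt(10))*(1/93) = 2*sqrt(10)/93 ≈ 0.068006)
Z(y) = y*(14 + 2*y**2) (Z(y) = y*(((y**2 + y**2) + 7) + 7) = y*((2*y**2 + 7) + 7) = y*((7 + 2*y**2) + 7) = y*(14 + 2*y**2))
(23477 - Z(b)) - 1*(-14310) = (23477 - 2*2*sqrt(10)/93*(7 + (2*sqrt(10)/93)**2)) - 1*(-14310) = (23477 - 2*2*sqrt(10)/93*(7 + 40/8649)) + 14310 = (23477 - 2*2*sqrt(10)/93*60583/8649) + 14310 = (23477 - 242332*sqrt(10)/804357) + 14310 = 37787 - 242332*sqrt(10)/804357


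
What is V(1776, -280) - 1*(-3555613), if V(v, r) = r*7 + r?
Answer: 3553373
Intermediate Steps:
V(v, r) = 8*r (V(v, r) = 7*r + r = 8*r)
V(1776, -280) - 1*(-3555613) = 8*(-280) - 1*(-3555613) = -2240 + 3555613 = 3553373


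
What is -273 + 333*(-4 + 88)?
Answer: 27699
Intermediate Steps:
-273 + 333*(-4 + 88) = -273 + 333*84 = -273 + 27972 = 27699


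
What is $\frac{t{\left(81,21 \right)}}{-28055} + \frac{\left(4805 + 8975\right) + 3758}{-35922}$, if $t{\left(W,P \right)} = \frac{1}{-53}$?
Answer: $- \frac{4346246558}{8902160105} \approx -0.48822$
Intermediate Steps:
$t{\left(W,P \right)} = - \frac{1}{53}$
$\frac{t{\left(81,21 \right)}}{-28055} + \frac{\left(4805 + 8975\right) + 3758}{-35922} = - \frac{1}{53 \left(-28055\right)} + \frac{\left(4805 + 8975\right) + 3758}{-35922} = \left(- \frac{1}{53}\right) \left(- \frac{1}{28055}\right) + \left(13780 + 3758\right) \left(- \frac{1}{35922}\right) = \frac{1}{1486915} + 17538 \left(- \frac{1}{35922}\right) = \frac{1}{1486915} - \frac{2923}{5987} = - \frac{4346246558}{8902160105}$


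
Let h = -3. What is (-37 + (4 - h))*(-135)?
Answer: 4050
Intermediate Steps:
(-37 + (4 - h))*(-135) = (-37 + (4 - 1*(-3)))*(-135) = (-37 + (4 + 3))*(-135) = (-37 + 7)*(-135) = -30*(-135) = 4050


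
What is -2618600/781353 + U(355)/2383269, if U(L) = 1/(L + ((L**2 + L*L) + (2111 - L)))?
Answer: -528725045667855349/157764034448911359 ≈ -3.3514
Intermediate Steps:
U(L) = 1/(2111 + 2*L**2) (U(L) = 1/(L + ((L**2 + L**2) + (2111 - L))) = 1/(L + (2*L**2 + (2111 - L))) = 1/(L + (2111 - L + 2*L**2)) = 1/(2111 + 2*L**2))
-2618600/781353 + U(355)/2383269 = -2618600/781353 + 1/((2111 + 2*355**2)*2383269) = -2618600*1/781353 + (1/2383269)/(2111 + 2*126025) = -2618600/781353 + (1/2383269)/(2111 + 252050) = -2618600/781353 + (1/2383269)/254161 = -2618600/781353 + (1/254161)*(1/2383269) = -2618600/781353 + 1/605734032309 = -528725045667855349/157764034448911359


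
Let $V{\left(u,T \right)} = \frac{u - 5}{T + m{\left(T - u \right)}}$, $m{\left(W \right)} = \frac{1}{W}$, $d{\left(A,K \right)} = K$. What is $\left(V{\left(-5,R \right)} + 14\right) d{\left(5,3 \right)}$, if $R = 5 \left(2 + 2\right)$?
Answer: $\frac{6764}{167} \approx 40.503$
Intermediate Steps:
$R = 20$ ($R = 5 \cdot 4 = 20$)
$V{\left(u,T \right)} = \frac{-5 + u}{T + \frac{1}{T - u}}$ ($V{\left(u,T \right)} = \frac{u - 5}{T + \frac{1}{T - u}} = \frac{-5 + u}{T + \frac{1}{T - u}}$)
$\left(V{\left(-5,R \right)} + 14\right) d{\left(5,3 \right)} = \left(\frac{\left(-5 - 5\right) \left(20 - -5\right)}{1 + 20 \left(20 - -5\right)} + 14\right) 3 = \left(\frac{1}{1 + 20 \left(20 + 5\right)} \left(-10\right) \left(20 + 5\right) + 14\right) 3 = \left(\frac{1}{1 + 20 \cdot 25} \left(-10\right) 25 + 14\right) 3 = \left(\frac{1}{1 + 500} \left(-10\right) 25 + 14\right) 3 = \left(\frac{1}{501} \left(-10\right) 25 + 14\right) 3 = \left(- \frac{250}{501} + 14\right) 3 = \frac{6764}{501} \cdot 3 = \frac{6764}{167}$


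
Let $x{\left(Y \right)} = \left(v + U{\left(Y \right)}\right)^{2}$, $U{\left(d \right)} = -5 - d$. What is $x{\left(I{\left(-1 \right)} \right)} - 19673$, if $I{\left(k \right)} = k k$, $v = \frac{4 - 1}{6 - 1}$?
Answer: $- \frac{491096}{25} \approx -19644.0$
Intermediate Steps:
$v = \frac{3}{5} \approx 0.6$
$I{\left(k \right)} = k^{2}$
$x{\left(Y \right)} = \left(- \frac{22}{5} - Y\right)^{2}$ ($x{\left(Y \right)} = \left(\frac{3}{5} - \left(5 + Y\right)\right)^{2} = \left(- \frac{22}{5} - Y\right)^{2}$)
$x{\left(I{\left(-1 \right)} \right)} - 19673 = \frac{\left(22 + 5 \left(-1\right)^{2}\right)^{2}}{25} - 19673 = \frac{\left(22 + 5 \cdot 1\right)^{2}}{25} - 19673 = \frac{\left(22 + 5\right)^{2}}{25} - 19673 = \frac{27^{2}}{25} - 19673 = \frac{1}{25} \cdot 729 - 19673 = \frac{729}{25} - 19673 = - \frac{491096}{25}$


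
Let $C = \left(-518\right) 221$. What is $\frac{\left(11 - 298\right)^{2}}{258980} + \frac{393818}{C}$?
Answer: $- \frac{46280773629}{14823756220} \approx -3.1221$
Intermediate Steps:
$C = -114478$
$\frac{\left(11 - 298\right)^{2}}{258980} + \frac{393818}{C} = \frac{\left(11 - 298\right)^{2}}{258980} + \frac{393818}{-114478} = \left(-287\right)^{2} \cdot \frac{1}{258980} + 393818 \left(- \frac{1}{114478}\right) = 82369 \cdot \frac{1}{258980} - \frac{196909}{57239} = \frac{82369}{258980} - \frac{196909}{57239} = - \frac{46280773629}{14823756220}$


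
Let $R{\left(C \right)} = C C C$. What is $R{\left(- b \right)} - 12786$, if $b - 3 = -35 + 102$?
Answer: $-355786$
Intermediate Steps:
$b = 70$ ($b = 3 + \left(-35 + 102\right) = 3 + 67 = 70$)
$R{\left(C \right)} = C^{3}$ ($R{\left(C \right)} = C^{2} C = C^{3}$)
$R{\left(- b \right)} - 12786 = \left(\left(-1\right) 70\right)^{3} - 12786 = \left(-70\right)^{3} - 12786 = -343000 - 12786 = -355786$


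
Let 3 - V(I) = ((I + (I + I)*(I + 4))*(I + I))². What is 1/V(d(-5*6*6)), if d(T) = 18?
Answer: -1/850305597 ≈ -1.1760e-9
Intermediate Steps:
V(I) = 3 - 4*I²*(I + 2*I*(4 + I))² (V(I) = 3 - ((I + (I + I)*(I + 4))*(I + I))² = 3 - ((I + (2*I)*(4 + I))*(2*I))² = 3 - ((I + 2*I*(4 + I))*(2*I))² = 3 - (2*I*(I + 2*I*(4 + I)))² = 3 - 4*I²*(I + 2*I*(4 + I))²)
1/V(d(-5*6*6)) = 1/(3 - 4*18⁴*(9 + 2*18)²) = 1/(3 - 4*104976*(9 + 36)²) = 1/(3 - 4*104976*45²) = 1/(3 - 4*104976*2025) = 1/(3 - 850305600) = 1/(-850305597) = -1/850305597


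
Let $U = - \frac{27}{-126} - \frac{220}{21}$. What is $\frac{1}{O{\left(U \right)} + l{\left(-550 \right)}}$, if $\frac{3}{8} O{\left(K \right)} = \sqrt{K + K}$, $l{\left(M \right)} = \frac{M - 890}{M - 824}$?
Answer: $\frac{649215}{91088684} - \frac{157323 i \sqrt{9051}}{182177368} \approx 0.0071273 - 0.082157 i$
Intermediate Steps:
$U = - \frac{431}{42}$ ($U = \left(-27\right) \left(- \frac{1}{126}\right) - \frac{220}{21} = \frac{3}{14} - \frac{220}{21} = - \frac{431}{42} \approx -10.262$)
$l{\left(M \right)} = \frac{-890 + M}{-824 + M}$
$O{\left(K \right)} = \frac{8 \sqrt{2} \sqrt{K}}{3}$ ($O{\left(K \right)} = \frac{8 \sqrt{K + K}}{3} = \frac{8 \sqrt{2 K}}{3} = \frac{8 \sqrt{2} \sqrt{K}}{3}$)
$\frac{1}{O{\left(U \right)} + l{\left(-550 \right)}} = \frac{1}{\frac{8 \sqrt{2} \sqrt{- \frac{431}{42}}}{3} + \frac{-890 - 550}{-824 - 550}} = \frac{1}{\frac{8 \sqrt{2} \frac{i \sqrt{18102}}{42}}{3} + \frac{1}{-1374} \left(-1440\right)} = \frac{1}{\frac{8 i \sqrt{9051}}{63} - - \frac{240}{229}} = \frac{1}{\frac{8 i \sqrt{9051}}{63} + \frac{240}{229}} = \frac{1}{\frac{240}{229} + \frac{8 i \sqrt{9051}}{63}}$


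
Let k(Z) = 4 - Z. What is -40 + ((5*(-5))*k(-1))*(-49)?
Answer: 6085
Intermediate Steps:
-40 + ((5*(-5))*k(-1))*(-49) = -40 + ((5*(-5))*(4 - 1*(-1)))*(-49) = -40 - 25*(4 + 1)*(-49) = -40 - 25*5*(-49) = -40 - 125*(-49) = -40 + 6125 = 6085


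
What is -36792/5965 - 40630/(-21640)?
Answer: -55382093/12908260 ≈ -4.2904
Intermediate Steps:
-36792/5965 - 40630/(-21640) = -36792*1/5965 - 40630*(-1/21640) = -36792/5965 + 4063/2164 = -55382093/12908260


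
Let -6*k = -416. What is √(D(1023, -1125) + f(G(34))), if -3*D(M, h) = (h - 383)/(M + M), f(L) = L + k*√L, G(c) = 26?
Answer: 2*√(6866717 + 18139836*√26)/1023 ≈ 19.488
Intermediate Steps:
k = 208/3 (k = -⅙*(-416) = 208/3 ≈ 69.333)
f(L) = L + 208*√L/3
D(M, h) = -(-383 + h)/(6*M) (D(M, h) = -(h - 383)/(3*(M + M)) = -(-383 + h)/(3*(2*M)) = -(-383 + h)*1/(2*M)/3 = -(-383 + h)/(6*M))
√(D(1023, -1125) + f(G(34))) = √((⅙)*(383 - 1*(-1125))/1023 + (26 + 208*√26/3)) = √((⅙)*(1/1023)*(383 + 1125) + (26 + 208*√26/3)) = √((⅙)*(1/1023)*1508 + (26 + 208*√26/3)) = √(754/3069 + (26 + 208*√26/3)) = √(80548/3069 + 208*√26/3)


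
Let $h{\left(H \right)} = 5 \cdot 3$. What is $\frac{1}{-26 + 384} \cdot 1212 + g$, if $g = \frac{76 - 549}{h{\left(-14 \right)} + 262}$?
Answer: $\frac{83195}{49583} \approx 1.6779$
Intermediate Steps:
$h{\left(H \right)} = 15$
$g = - \frac{473}{277}$ ($g = \frac{76 - 549}{15 + 262} = - \frac{473}{277} \approx -1.7076$)
$\frac{1}{-26 + 384} \cdot 1212 + g = \frac{1}{-26 + 384} \cdot 1212 - \frac{473}{277} = \frac{1}{358} \cdot 1212 - \frac{473}{277} = \frac{606}{179} - \frac{473}{277} = \frac{83195}{49583}$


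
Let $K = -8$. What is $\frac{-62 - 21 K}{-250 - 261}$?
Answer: $- \frac{106}{511} \approx -0.20744$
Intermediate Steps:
$\frac{-62 - 21 K}{-250 - 261} = \frac{-62 - -168}{-250 - 261} = \frac{-62 + 168}{-511} = 106 \left(- \frac{1}{511}\right) = - \frac{106}{511}$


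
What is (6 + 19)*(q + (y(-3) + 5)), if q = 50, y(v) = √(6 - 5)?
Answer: 1400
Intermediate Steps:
y(v) = 1 (y(v) = √1 = 1)
(6 + 19)*(q + (y(-3) + 5)) = (6 + 19)*(50 + (1 + 5)) = 25*(50 + 6) = 25*56 = 1400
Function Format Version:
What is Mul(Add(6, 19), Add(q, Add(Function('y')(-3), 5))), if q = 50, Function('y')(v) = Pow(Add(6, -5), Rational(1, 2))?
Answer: 1400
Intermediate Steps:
Function('y')(v) = 1 (Function('y')(v) = Pow(1, Rational(1, 2)) = 1)
Mul(Add(6, 19), Add(q, Add(Function('y')(-3), 5))) = Mul(Add(6, 19), Add(50, Add(1, 5))) = Mul(25, Add(50, 6)) = Mul(25, 56) = 1400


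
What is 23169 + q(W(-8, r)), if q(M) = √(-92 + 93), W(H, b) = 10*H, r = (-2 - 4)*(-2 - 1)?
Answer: 23170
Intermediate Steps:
r = 18 (r = -6*(-3) = 18)
q(M) = 1 (q(M) = √1 = 1)
23169 + q(W(-8, r)) = 23169 + 1 = 23170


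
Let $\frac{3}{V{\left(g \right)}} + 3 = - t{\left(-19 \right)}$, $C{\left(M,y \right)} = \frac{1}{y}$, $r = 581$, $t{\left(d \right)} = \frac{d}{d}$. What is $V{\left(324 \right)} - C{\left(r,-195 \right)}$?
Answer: $- \frac{581}{780} \approx -0.74487$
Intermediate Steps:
$t{\left(d \right)} = 1$
$V{\left(g \right)} = - \frac{3}{4}$ ($V{\left(g \right)} = \frac{3}{-3 - 1} = \frac{3}{-4} = 3 \left(- \frac{1}{4}\right) = - \frac{3}{4}$)
$V{\left(324 \right)} - C{\left(r,-195 \right)} = - \frac{3}{4} - \frac{1}{-195} = - \frac{3}{4} - - \frac{1}{195} = - \frac{3}{4} + \frac{1}{195} = - \frac{581}{780}$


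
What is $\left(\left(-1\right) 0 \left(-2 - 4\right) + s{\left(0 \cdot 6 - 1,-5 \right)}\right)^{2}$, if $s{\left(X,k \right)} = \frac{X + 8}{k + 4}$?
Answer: $49$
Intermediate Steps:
$s{\left(X,k \right)} = \frac{8 + X}{4 + k}$
$\left(\left(-1\right) 0 \left(-2 - 4\right) + s{\left(0 \cdot 6 - 1,-5 \right)}\right)^{2} = \left(\left(-1\right) 0 \left(-2 - 4\right) + \frac{8 + \left(0 \cdot 6 - 1\right)}{4 - 5}\right)^{2} = \left(0 \left(-6\right) + \frac{8 + \left(0 - 1\right)}{-1}\right)^{2} = \left(0 - \left(8 - 1\right)\right)^{2} = \left(0 - 7\right)^{2} = \left(-7\right)^{2} = 49$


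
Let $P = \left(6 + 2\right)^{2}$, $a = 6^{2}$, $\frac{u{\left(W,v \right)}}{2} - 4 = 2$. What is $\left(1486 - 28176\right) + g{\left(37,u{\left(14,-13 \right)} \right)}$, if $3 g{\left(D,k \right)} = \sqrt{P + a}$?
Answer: $- \frac{80060}{3} \approx -26687.0$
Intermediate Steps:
$u{\left(W,v \right)} = 12$ ($u{\left(W,v \right)} = 8 + 2 \cdot 2 = 8 + 4 = 12$)
$a = 36$
$P = 64$ ($P = 8^{2} = 64$)
$g{\left(D,k \right)} = \frac{10}{3}$ ($g{\left(D,k \right)} = \frac{\sqrt{64 + 36}}{3} = \frac{\sqrt{100}}{3} = \frac{1}{3} \cdot 10 = \frac{10}{3}$)
$\left(1486 - 28176\right) + g{\left(37,u{\left(14,-13 \right)} \right)} = \left(1486 - 28176\right) + \frac{10}{3} = -26690 + \frac{10}{3} = - \frac{80060}{3}$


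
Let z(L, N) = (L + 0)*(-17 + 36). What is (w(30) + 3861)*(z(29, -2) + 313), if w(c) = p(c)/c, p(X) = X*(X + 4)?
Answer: 3365280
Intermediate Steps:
z(L, N) = 19*L (z(L, N) = L*19 = 19*L)
p(X) = X*(4 + X)
w(c) = 4 + c (w(c) = (c*(4 + c))/c = 4 + c)
(w(30) + 3861)*(z(29, -2) + 313) = ((4 + 30) + 3861)*(19*29 + 313) = (34 + 3861)*(551 + 313) = 3895*864 = 3365280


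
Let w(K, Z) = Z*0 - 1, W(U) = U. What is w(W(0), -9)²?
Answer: 1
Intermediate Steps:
w(K, Z) = -1 (w(K, Z) = 0 - 1 = -1)
w(W(0), -9)² = (-1)² = 1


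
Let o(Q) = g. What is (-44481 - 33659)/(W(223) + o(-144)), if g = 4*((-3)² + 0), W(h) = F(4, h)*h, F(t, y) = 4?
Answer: -19535/232 ≈ -84.203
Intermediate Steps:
W(h) = 4*h
g = 36 (g = 4*(9 + 0) = 4*9 = 36)
o(Q) = 36
(-44481 - 33659)/(W(223) + o(-144)) = (-44481 - 33659)/(4*223 + 36) = -78140/(892 + 36) = -78140/928 = -78140*1/928 = -19535/232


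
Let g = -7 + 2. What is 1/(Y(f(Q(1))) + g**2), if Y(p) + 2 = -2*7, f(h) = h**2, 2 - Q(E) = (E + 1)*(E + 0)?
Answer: 1/9 ≈ 0.11111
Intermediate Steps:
Q(E) = 2 - E*(1 + E) (Q(E) = 2 - (E + 1)*(E + 0) = 2 - (1 + E)*E = 2 - E*(1 + E))
g = -5
Y(p) = -16 (Y(p) = -2 - 2*7 = -2 - 14 = -16)
1/(Y(f(Q(1))) + g**2) = 1/(-16 + (-5)**2) = 1/(-16 + 25) = 1/9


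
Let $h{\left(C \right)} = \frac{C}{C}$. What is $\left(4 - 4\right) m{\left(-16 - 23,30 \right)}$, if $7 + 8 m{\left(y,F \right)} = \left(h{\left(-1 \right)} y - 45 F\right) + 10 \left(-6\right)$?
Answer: $0$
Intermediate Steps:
$h{\left(C \right)} = 1$
$m{\left(y,F \right)} = - \frac{67}{8} - \frac{45 F}{8} + \frac{y}{8}$ ($m{\left(y,F \right)} = - \frac{7}{8} + \frac{\left(1 y - 45 F\right) + 10 \left(-6\right)}{8} = - \frac{7}{8} + \frac{\left(y - 45 F\right) - 60}{8} = - \frac{7}{8} + \frac{-60 + y - 45 F}{8} = - \frac{7}{8} - \left(\frac{15}{2} - \frac{y}{8} + \frac{45 F}{8}\right) = - \frac{67}{8} - \frac{45 F}{8} + \frac{y}{8}$)
$\left(4 - 4\right) m{\left(-16 - 23,30 \right)} = \left(4 - 4\right) \left(- \frac{67}{8} - \frac{675}{4} + \frac{-16 - 23}{8}\right) = 0 \left(- \frac{67}{8} - \frac{675}{4} + \frac{1}{8} \left(-39\right)\right) = 0 \left(- \frac{67}{8} - \frac{675}{4} - \frac{39}{8}\right) = 0 \left(-182\right) = 0$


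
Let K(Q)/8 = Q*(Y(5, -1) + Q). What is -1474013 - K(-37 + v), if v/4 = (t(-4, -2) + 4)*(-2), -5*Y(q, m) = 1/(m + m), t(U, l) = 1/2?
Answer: -7582933/5 ≈ -1.5166e+6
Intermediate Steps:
t(U, l) = ½
Y(q, m) = -1/(10*m) (Y(q, m) = -1/(5*(m + m)) = -1/(2*m)/5 = -1/(10*m))
v = -36 (v = 4*((½ + 4)*(-2)) = 4*((9/2)*(-2)) = 4*(-9) = -36)
K(Q) = 8*Q*(⅒ + Q) (K(Q) = 8*(Q*(-⅒/(-1) + Q)) = 8*(Q*(-⅒*(-1) + Q)) = 8*(Q*(⅒ + Q)) = 8*Q*(⅒ + Q))
-1474013 - K(-37 + v) = -1474013 - 4*(-37 - 36)*(1 + 10*(-37 - 36))/5 = -1474013 - 4*(-73)*(1 + 10*(-73))/5 = -1474013 - 4*(-73)*(1 - 730)/5 = -1474013 - 4*(-73)*(-729)/5 = -1474013 - 1*212868/5 = -1474013 - 212868/5 = -7582933/5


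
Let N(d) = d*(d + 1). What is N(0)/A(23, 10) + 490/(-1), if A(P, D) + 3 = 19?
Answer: -490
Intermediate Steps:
A(P, D) = 16 (A(P, D) = -3 + 19 = 16)
N(d) = d*(1 + d)
N(0)/A(23, 10) + 490/(-1) = (0*(1 + 0))/16 + 490/(-1) = (0*1)*(1/16) + 490*(-1) = 0*(1/16) - 490 = 0 - 490 = -490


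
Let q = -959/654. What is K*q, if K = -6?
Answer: 959/109 ≈ 8.7982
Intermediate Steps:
q = -959/654 (q = -959*1/654 = -959/654 ≈ -1.4664)
K*q = -6*(-959/654) = 959/109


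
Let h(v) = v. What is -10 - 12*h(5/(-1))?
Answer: 50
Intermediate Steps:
-10 - 12*h(5/(-1)) = -10 - 60/(-1) = -10 - 60*(-1) = -10 - 12*(-5) = -10 + 60 = 50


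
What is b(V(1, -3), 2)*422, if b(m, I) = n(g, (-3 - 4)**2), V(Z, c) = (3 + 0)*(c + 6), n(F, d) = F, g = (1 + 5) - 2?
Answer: 1688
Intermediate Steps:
g = 4 (g = 6 - 2 = 4)
V(Z, c) = 18 + 3*c (V(Z, c) = 3*(6 + c) = 18 + 3*c)
b(m, I) = 4
b(V(1, -3), 2)*422 = 4*422 = 1688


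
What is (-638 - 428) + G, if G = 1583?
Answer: 517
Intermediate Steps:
(-638 - 428) + G = (-638 - 428) + 1583 = -1066 + 1583 = 517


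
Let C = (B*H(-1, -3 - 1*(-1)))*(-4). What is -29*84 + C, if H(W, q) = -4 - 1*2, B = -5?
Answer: -2556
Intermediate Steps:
H(W, q) = -6 (H(W, q) = -4 - 2 = -6)
C = -120 (C = -5*(-6)*(-4) = 30*(-4) = -120)
-29*84 + C = -29*84 - 120 = -2436 - 120 = -2556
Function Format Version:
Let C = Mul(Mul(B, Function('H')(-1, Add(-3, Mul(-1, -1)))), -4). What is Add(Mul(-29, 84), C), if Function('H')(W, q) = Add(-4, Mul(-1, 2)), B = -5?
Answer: -2556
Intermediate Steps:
Function('H')(W, q) = -6 (Function('H')(W, q) = Add(-4, -2) = -6)
C = -120 (C = Mul(Mul(-5, -6), -4) = Mul(30, -4) = -120)
Add(Mul(-29, 84), C) = Add(Mul(-29, 84), -120) = Add(-2436, -120) = -2556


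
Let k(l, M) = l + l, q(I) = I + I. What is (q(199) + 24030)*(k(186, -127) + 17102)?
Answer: 426854872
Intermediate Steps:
q(I) = 2*I
k(l, M) = 2*l
(q(199) + 24030)*(k(186, -127) + 17102) = (2*199 + 24030)*(2*186 + 17102) = (398 + 24030)*(372 + 17102) = 24428*17474 = 426854872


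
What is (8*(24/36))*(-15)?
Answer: -80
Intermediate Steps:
(8*(24/36))*(-15) = (8*(24*(1/36)))*(-15) = (8*(⅔))*(-15) = (16/3)*(-15) = -80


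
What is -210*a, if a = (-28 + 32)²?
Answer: -3360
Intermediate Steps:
a = 16 (a = 4² = 16)
-210*a = -210*16 = -3360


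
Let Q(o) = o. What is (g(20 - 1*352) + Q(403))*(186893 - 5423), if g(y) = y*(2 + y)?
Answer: 19954985610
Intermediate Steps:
(g(20 - 1*352) + Q(403))*(186893 - 5423) = ((20 - 1*352)*(2 + (20 - 1*352)) + 403)*(186893 - 5423) = ((20 - 352)*(2 + (20 - 352)) + 403)*181470 = (-332*(2 - 332) + 403)*181470 = (-332*(-330) + 403)*181470 = (109560 + 403)*181470 = 109963*181470 = 19954985610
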